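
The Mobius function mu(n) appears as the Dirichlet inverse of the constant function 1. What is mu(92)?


92 has a squared prime factor, so mu(92) = 0.
Factorization reveals a repeated prime.

0


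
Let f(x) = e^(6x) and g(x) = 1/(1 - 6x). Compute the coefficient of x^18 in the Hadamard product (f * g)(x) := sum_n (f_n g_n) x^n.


Expanding: f_k = 6^k/k! (from e^(6x)) and g_k = 6^k (from 1/(1 - 6x)). So the Hadamard coefficient (f * g)_k = 6^k 6^k / k! = (36)^k / k!.
For k = 18: 36^18/18! = 10314424798490535546171949056/6402373705728000 = 23988055525253185536/14889875.

23988055525253185536/14889875


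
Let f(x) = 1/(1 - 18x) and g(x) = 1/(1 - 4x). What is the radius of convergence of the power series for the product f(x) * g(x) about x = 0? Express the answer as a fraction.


The radius of 1/(1 - 18x) is 1/18 (nearest singularity at x = 1/18), and the radius of 1/(1 - 4x) is 1/4.
The product f(x)*g(x) = 1/((1 - 18x)(1 - 4x)) has singularities at both 1/18 and 1/4, so its radius of convergence is the distance to the nearest one:
min(1/18, 1/4) = 1/18.

1/18


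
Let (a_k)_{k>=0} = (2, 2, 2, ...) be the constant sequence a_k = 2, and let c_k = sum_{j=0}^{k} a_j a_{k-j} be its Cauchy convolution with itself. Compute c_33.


Since a_j = 2 for all j >= 0, the convolution sum becomes
c_k = sum_{j=0}^{k} 2 * 2 = 4 * (k + 1).
Equivalently, the generating function of (a_k) is 2/(1 - x) and its square is 4/(1 - x)^2 = sum_{k>=0} 4(k + 1) x^k.
For k = 33: 4 * 34 = 136.

136


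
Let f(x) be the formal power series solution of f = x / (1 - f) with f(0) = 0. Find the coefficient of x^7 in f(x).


Apply Lagrange inversion: f = x * phi(f) with phi(t) = 1/(1 - t), so
[x^n] f = (1/n) [t^(n-1)] phi(t)^n = (1/n) [t^(n-1)] (1 - t)^(-n) = (1/n) C(2n - 2, n - 1) = C_{n-1}.
For n = 7: C_6 = C(12, 6) / 7 = 924/7 = 132 = 132.

132


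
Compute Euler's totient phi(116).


phi(n) counts integers in [1, n] coprime to n. Using the multiplicative formula phi(n) = n * prod_{p | n} (1 - 1/p):
116 = 2^2 * 29, so
phi(116) = 116 * (1 - 1/2) * (1 - 1/29) = 56.

56


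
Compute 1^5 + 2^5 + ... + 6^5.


This power sum has a closed form given by Faulhaber's formula
sum_{k=1}^{m} k^p = (1 / (p + 1)) * sum_{j=0}^{p} C(p + 1, j) B_j m^(p + 1 - j),
but for small m direct computation is fastest:
1 + 32 + 243 + 1024 + 3125 + 7776 = 12201.

12201


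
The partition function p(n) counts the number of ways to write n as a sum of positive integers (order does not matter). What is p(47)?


Using the generating function prod_{k>=1} 1/(1-x^k), we compute p(47).
By dynamic programming over parts 1 through 47:
p(47) = 124754

124754


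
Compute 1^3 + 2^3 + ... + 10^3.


This power sum has a closed form given by Faulhaber's formula
sum_{k=1}^{m} k^p = (1 / (p + 1)) * sum_{j=0}^{p} C(p + 1, j) B_j m^(p + 1 - j),
but for small m direct computation is fastest:
1 + 8 + 27 + 64 + 125 + 216 + 343 + 512 + 729 + 1000 = 3025.

3025


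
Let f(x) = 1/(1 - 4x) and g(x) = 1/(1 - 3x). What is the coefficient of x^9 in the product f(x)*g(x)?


The coefficient of x^n in f*g is the Cauchy product: sum_{k=0}^{n} a^k * b^(n-k).
With a=4, b=3, n=9:
sum_{k=0}^{9} 4^k * 3^(9-k)
= 989527

989527


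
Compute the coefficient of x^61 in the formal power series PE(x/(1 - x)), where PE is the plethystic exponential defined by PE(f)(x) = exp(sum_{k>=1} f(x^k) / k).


For f(x) = x/(1 - x) we have
sum_{k>=1} f(x^k) / k = sum_{k>=1} (1/k) * x^k / (1 - x^k) = sum_{k, m >= 1} x^(k m) / k,
which after exponentiating simplifies to
PE(x/(1 - x)) = prod_{k>=1} 1 / (1 - x^k).
This is the generating function for the partition function p(n), so the coefficient of x^61 is p(61).
Computing p(61) by dynamic programming over parts 1, 2, ..., 61: p(61) = 1121505.

1121505


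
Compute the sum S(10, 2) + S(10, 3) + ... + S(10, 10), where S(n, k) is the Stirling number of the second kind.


By definition, S(n, k) counts partitions of an n-set into exactly k nonempty blocks.
Computing row n = 10 for k = 2..10:
S(10, k): 511, 9330, 34105, 42525, 22827, 5880, 750, 45, 1
Sum = 115974.

115974


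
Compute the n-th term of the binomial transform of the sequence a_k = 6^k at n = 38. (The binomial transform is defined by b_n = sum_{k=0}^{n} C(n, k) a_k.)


With a_k = 6^k, b_n = sum_{k=0}^{n} C(n, k) 6^k = (1 + 6)^n by the binomial theorem.
For n = 38: (1 + 6)^38 = 7^38 = 129934811447123020117172145698449.

129934811447123020117172145698449


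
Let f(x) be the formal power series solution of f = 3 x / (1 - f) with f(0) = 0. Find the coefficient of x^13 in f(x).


Apply Lagrange inversion: f = 3 x * phi(f) with phi(t) = 1/(1 - t), so
[x^n] f = 3^n * (1/n) [t^(n-1)] phi(t)^n = 3^n * (1/n) [t^(n-1)] (1 - t)^(-n) = 3^n * (1/n) C(2n - 2, n - 1) = 3^n * C_{n-1}.
For n = 13: C_12 = C(24, 12) / 13 = 2704156/13 = 208012.
With the 3^13 = 1594323 factor, the coefficient is 1594323 * 208012 = 331638315876.

331638315876


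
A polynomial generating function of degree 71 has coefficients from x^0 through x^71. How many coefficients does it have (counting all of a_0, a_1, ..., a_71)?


A polynomial of degree 71 takes the form a_0 + a_1 x + ... + a_71 x^71.
The number of coefficients is 71 + 1 = 72.

72


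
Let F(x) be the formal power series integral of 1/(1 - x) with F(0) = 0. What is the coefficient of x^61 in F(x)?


1/(1 - x) = sum_{k>=0} x^k. Integrating termwise and using F(0) = 0 gives
F(x) = sum_{k>=0} x^(k+1) / (k+1) = sum_{m>=1} x^m / m = -ln(1 - x).
So the coefficient of x^61 is 1/61 = 1/61.

1/61


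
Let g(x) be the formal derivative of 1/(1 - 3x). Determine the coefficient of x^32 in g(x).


Differentiate termwise: d/dx sum_{k>=0} 3^k x^k = sum_{k>=1} k 3^k x^(k-1) = sum_{j>=0} (j+1) 3^(j+1) x^j.
Equivalently, d/dx [1/(1 - 3x)] = 3/(1 - 3x)^2.
For j = 32: 33 * 3^33 = 33 * 5559060566555523 = 183448998696332259.

183448998696332259


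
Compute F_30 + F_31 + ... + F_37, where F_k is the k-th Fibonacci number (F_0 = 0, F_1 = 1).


Use the identity sum_{k=0}^{N} F_k = F_{N+2} - 1 (which follows from F_{k+2} - F_{k+1} = F_k). Then
sum_{k=30}^{37} F_k = (F_{39} - 1) - (F_{31} - 1) = F_{39} - F_{31}.
Computing: F_{39} = 63245986, F_{31} = 1346269, so
Sum = 63245986 - 1346269 = 61899717.

61899717


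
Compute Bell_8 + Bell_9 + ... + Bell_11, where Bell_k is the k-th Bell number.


Recall Bell_k counts set partitions of a k-set (with Bell_0 = 1 by convention).
Bell_8 through Bell_11: 4140, 21147, 115975, 678570
Sum = 4140 + 21147 + 115975 + 678570 = 819832.

819832


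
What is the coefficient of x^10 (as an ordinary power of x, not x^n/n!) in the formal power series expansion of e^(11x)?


The exponential series is e^y = sum_{k>=0} y^k / k!. Substituting y = 11x gives
e^(11x) = sum_{k>=0} 11^k x^k / k!.
So the coefficient of x^n is a^n/n! with a = 11, n = 10:
11^10 / 10! = 25937424601/3628800 = 25937424601/3628800

25937424601/3628800


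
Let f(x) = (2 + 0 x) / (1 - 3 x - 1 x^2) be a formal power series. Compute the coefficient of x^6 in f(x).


Write f(x) = sum_{k>=0} a_k x^k. Multiplying both sides by 1 - 3 x - 1 x^2 gives
(1 - 3 x - 1 x^2) sum_{k>=0} a_k x^k = 2 + 0 x.
Matching coefficients:
 x^0: a_0 = 2
 x^1: a_1 - 3 a_0 = 0  =>  a_1 = 3*2 + 0 = 6
 x^k (k >= 2): a_k = 3 a_{k-1} + 1 a_{k-2}.
Iterating: a_2 = 20, a_3 = 66, a_4 = 218, a_5 = 720, a_6 = 2378.
So the coefficient of x^6 is 2378.

2378


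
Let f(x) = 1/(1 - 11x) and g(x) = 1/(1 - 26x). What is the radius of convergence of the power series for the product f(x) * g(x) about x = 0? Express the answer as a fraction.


The radius of 1/(1 - 11x) is 1/11 (nearest singularity at x = 1/11), and the radius of 1/(1 - 26x) is 1/26.
The product f(x)*g(x) = 1/((1 - 11x)(1 - 26x)) has singularities at both 1/11 and 1/26, so its radius of convergence is the distance to the nearest one:
min(1/11, 1/26) = 1/26.

1/26


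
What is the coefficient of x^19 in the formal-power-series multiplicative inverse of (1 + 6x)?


The inverse is 1/(1 + 6x). Apply the geometric identity 1/(1 - y) = sum_{k>=0} y^k with y = -6x:
1/(1 + 6x) = sum_{k>=0} (-6)^k x^k.
So the coefficient of x^19 is (-6)^19 = -609359740010496.

-609359740010496


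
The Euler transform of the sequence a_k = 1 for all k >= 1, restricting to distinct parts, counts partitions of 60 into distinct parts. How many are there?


Partitions of 60 into distinct parts can be computed via generating function.
Product (1+x)(1+x^2)(1+x^3)...
The coefficient of x^60 = 10880

10880


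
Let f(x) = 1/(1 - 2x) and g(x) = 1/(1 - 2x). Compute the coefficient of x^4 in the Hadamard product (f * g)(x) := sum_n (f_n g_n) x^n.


f has coefficients f_k = 2^k and g has coefficients g_k = 2^k, so the Hadamard product has coefficient (f*g)_k = 2^k * 2^k = 4^k.
For k = 4: 4^4 = 256.

256


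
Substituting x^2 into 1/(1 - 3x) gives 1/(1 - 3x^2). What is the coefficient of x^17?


Since 1/(1 - 3x^2) only has even powers of x,
the coefficient of x^17 (odd) is 0.

0


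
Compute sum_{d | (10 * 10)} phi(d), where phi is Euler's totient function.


First, 10 * 10 = 100. One classical identity is sum_{d | n} phi(d) = n (each k in [1, n] has a unique gcd with n, and among the k's with gcd(k, n) = n/d there are phi(d) of them). So the sum equals 100. We also verify directly:
Divisors of 100: 1, 2, 4, 5, 10, 20, 25, 50, 100.
phi values: 1, 1, 2, 4, 4, 8, 20, 20, 40.
Sum = 100.

100


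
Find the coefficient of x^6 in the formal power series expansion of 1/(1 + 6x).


Write 1/(1 + c x) = 1/(1 - (-c) x) and apply the geometric-series identity
1/(1 - y) = sum_{k>=0} y^k to get 1/(1 + c x) = sum_{k>=0} (-c)^k x^k.
So the coefficient of x^k is (-c)^k = (-1)^k * c^k.
Here c = 6 and k = 6:
(-6)^6 = 1 * 46656 = 46656

46656


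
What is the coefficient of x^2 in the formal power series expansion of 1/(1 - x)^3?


The expansion 1/(1 - x)^r = sum_{k>=0} C(k + r - 1, r - 1) x^k follows from the multiset / negative-binomial theorem (or from repeated differentiation of the geometric series).
For r = 3 and k = 2:
C(4, 2) = 24 / (2 * 2) = 6.

6


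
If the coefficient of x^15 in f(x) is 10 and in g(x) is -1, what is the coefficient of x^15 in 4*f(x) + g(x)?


Scalar multiplication scales coefficients: 4 * 10 = 40.
Then add the g coefficient: 40 + -1
= 39

39


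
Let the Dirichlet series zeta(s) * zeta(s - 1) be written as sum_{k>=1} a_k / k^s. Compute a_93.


Convolution gives a_k = sum_{d | k} d * 1 = sum_{d | k} d = sigma(k), the sum of positive divisors of k.
For k = 93, the divisors are 1, 3, 31, 93, so
sigma(93) = 1 + 3 + 31 + 93 = 128.

128


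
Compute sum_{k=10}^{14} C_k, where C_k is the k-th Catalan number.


C_10 through C_14: 16796, 58786, 208012, 742900, 2674440
Sum = 16796 + 58786 + 208012 + 742900 + 2674440
= 3700934

3700934


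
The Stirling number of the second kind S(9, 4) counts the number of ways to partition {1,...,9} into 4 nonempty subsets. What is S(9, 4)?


Using the explicit formula S(n,k) = (1/k!) sum_{j=0}^{k} (-1)^(k-j) C(k,j) j^n:
S(9, 4) = 7770
Equivalently, S(n,k) is n! times the coefficient of x^n in the EGF (e^x - 1)^k / k!.

7770


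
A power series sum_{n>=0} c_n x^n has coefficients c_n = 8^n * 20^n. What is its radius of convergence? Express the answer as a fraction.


By the root test (Cauchy-Hadamard), the radius is R = 1 / limsup_n |c_n|^(1/n).
Here |c_n|^(1/n) = (8^n * 20^n)^(1/n) = 8 * 20 = 160 for all n.
So R = 1/160 = 1/160.

1/160


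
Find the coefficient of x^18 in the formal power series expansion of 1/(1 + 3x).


Write 1/(1 + c x) = 1/(1 - (-c) x) and apply the geometric-series identity
1/(1 - y) = sum_{k>=0} y^k to get 1/(1 + c x) = sum_{k>=0} (-c)^k x^k.
So the coefficient of x^k is (-c)^k = (-1)^k * c^k.
Here c = 3 and k = 18:
(-3)^18 = 1 * 387420489 = 387420489

387420489


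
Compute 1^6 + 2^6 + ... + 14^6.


This power sum has a closed form given by Faulhaber's formula
sum_{k=1}^{m} k^p = (1 / (p + 1)) * sum_{j=0}^{p} C(p + 1, j) B_j m^(p + 1 - j),
but for small m direct computation is fastest:
1 + 64 + 729 + 4096 + 15625 + 46656 + 117649 + 262144 + 531441 + 1000000 + 1771561 + 2985984 + 4826809 + 7529536 = 19092295.

19092295


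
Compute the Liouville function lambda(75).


The Liouville function is lambda(k) = (-1)^Omega(k), where Omega(k) counts the prime factors of k with multiplicity.
Factoring: 75 = 3 * 5 * 5, so Omega(75) = 3.
lambda(75) = (-1)^3 = -1.

-1


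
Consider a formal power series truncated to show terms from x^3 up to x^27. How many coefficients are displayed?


From x^3 to x^27 inclusive, the count is 27 - 3 + 1 = 25.

25


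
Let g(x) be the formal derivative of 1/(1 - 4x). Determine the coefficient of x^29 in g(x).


Differentiate termwise: d/dx sum_{k>=0} 4^k x^k = sum_{k>=1} k 4^k x^(k-1) = sum_{j>=0} (j+1) 4^(j+1) x^j.
Equivalently, d/dx [1/(1 - 4x)] = 4/(1 - 4x)^2.
For j = 29: 30 * 4^30 = 30 * 1152921504606846976 = 34587645138205409280.

34587645138205409280


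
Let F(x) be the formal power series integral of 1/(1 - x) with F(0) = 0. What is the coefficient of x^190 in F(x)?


1/(1 - x) = sum_{k>=0} x^k. Integrating termwise and using F(0) = 0 gives
F(x) = sum_{k>=0} x^(k+1) / (k+1) = sum_{m>=1} x^m / m = -ln(1 - x).
So the coefficient of x^190 is 1/190 = 1/190.

1/190


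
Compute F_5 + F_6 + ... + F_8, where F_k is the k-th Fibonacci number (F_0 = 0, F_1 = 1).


Use the identity sum_{k=0}^{N} F_k = F_{N+2} - 1 (which follows from F_{k+2} - F_{k+1} = F_k). Then
sum_{k=5}^{8} F_k = (F_{10} - 1) - (F_{6} - 1) = F_{10} - F_{6}.
Computing: F_{10} = 55, F_{6} = 8, so
Sum = 55 - 8 = 47.

47


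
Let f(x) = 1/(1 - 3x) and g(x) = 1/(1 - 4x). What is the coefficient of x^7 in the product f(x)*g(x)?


The coefficient of x^n in f*g is the Cauchy product: sum_{k=0}^{n} a^k * b^(n-k).
With a=3, b=4, n=7:
sum_{k=0}^{7} 3^k * 4^(7-k)
= 58975

58975


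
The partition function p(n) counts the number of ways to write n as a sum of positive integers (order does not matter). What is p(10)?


Using the generating function prod_{k>=1} 1/(1-x^k), we compute p(10).
By dynamic programming over parts 1 through 10:
p(10) = 42

42


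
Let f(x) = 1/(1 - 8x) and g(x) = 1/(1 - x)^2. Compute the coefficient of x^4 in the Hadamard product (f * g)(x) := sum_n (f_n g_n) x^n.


f has coefficients f_k = 8^k. For g = 1/(1 - x)^2 the coefficient is g_k = C(k + 1, 1) = k + 1. The Hadamard coefficient is (f * g)_k = 8^k * (k + 1).
For k = 4: 8^4 * 5 = 4096 * 5 = 20480.

20480


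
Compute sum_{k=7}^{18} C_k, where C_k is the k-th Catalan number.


C_7 through C_18: 429, 1430, 4862, 16796, 58786, 208012, 742900, 2674440, 9694845, 35357670, 129644790, 477638700
Sum = 429 + 1430 + 4862 + 16796 + 58786 + 208012 + 742900 + 2674440 + 9694845 + 35357670 + 129644790 + 477638700
= 656043660

656043660


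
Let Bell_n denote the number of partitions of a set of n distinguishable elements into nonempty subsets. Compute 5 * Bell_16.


Bell_16 can be computed from the Bell triangle or from Dobinski's identity Bell_n = (1/e) * sum_{k>=0} k^n / k!.
Computing Bell_16 = 10480142147.
Then 5 * 10480142147 = 52400710735.

52400710735


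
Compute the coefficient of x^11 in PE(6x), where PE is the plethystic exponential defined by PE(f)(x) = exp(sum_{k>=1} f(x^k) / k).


With f(x) = 6x, the exponent is sum_{k>=1} 6 x^k / k = 6 * (-ln(1 - x)). Exponentiating:
PE(6x) = exp(-6 ln(1 - x)) = 1/(1 - x)^6.
By the negative binomial expansion, [x^n] 1/(1 - x)^6 = C(n + 5, 5).
For n = 11: C(16, 5) = 4368.

4368


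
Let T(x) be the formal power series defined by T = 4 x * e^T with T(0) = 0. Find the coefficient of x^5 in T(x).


Apply the Lagrange inversion formula: if T = 4 x * phi(T) with phi(t) = e^t, then
[x^n] T = 4^n * (1/n) [t^(n-1)] phi(t)^n = 4^n * (1/n) [t^(n-1)] e^(n t) = 4^n * (1/n) * n^(n-1) / (n-1)! = 4^n * n^(n-1) / n!.
When c = 1 this is the Cayley count of rooted labeled trees on n vertices, divided by n!.
For n = 5: 4^5 * 5^4 / 5! = 1024 * 625/120 = 16000/3.

16000/3


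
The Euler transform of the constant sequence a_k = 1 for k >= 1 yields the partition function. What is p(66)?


The Euler transform converts the sequence a_k = 1 into the number of integer partitions.
Using the recurrence or dynamic programming:
p(66) = 2323520

2323520


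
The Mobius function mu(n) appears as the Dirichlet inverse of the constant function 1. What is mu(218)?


218 = 2 * 109 (all distinct primes).
mu(218) = (-1)^2 = 1

1


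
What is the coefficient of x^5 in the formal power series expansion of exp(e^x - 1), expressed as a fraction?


exp(e^x - 1) is the exponential generating function for the Bell numbers Bell_k: exp(e^x - 1) = sum_{k>=0} Bell_k x^k / k!.
So the coefficient of x^5 in exp(e^x - 1) is Bell_5 / 5!.
Computing: Bell_5 = 52 and 5! = 120, giving
52/120 = 13/30.

13/30


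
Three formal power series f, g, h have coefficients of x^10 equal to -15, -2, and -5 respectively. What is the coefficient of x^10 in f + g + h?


Series addition is componentwise:
-15 + -2 + -5
= -22

-22


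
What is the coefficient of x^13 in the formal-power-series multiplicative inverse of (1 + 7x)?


The inverse is 1/(1 + 7x). Apply the geometric identity 1/(1 - y) = sum_{k>=0} y^k with y = -7x:
1/(1 + 7x) = sum_{k>=0} (-7)^k x^k.
So the coefficient of x^13 is (-7)^13 = -96889010407.

-96889010407


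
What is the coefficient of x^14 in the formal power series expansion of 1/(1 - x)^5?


The expansion 1/(1 - x)^r = sum_{k>=0} C(k + r - 1, r - 1) x^k follows from the multiset / negative-binomial theorem (or from repeated differentiation of the geometric series).
For r = 5 and k = 14:
C(18, 4) = 6402373705728000 / (24 * 87178291200) = 3060.

3060


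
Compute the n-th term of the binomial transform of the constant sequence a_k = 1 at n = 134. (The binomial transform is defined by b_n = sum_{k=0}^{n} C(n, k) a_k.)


With a_k = 1 for all k, b_n = sum_{k=0}^{n} C(n, k) = 2^n by the binomial theorem.
For n = 134: 2^134 = 21778071482940061661655974875633165533184.

21778071482940061661655974875633165533184


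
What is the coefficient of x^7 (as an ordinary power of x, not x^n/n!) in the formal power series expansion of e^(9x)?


The exponential series is e^y = sum_{k>=0} y^k / k!. Substituting y = 9x gives
e^(9x) = sum_{k>=0} 9^k x^k / k!.
So the coefficient of x^n is a^n/n! with a = 9, n = 7:
9^7 / 7! = 4782969/5040 = 531441/560

531441/560


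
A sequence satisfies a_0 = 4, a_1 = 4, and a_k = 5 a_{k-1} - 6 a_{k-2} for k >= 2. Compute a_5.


The characteristic equation is t^2 - 5 t + 6 = 0, with roots r_1 = 3 and r_2 = 2 (so c_1 = r_1 + r_2, c_2 = -r_1 r_2 as required).
One can use the closed form a_n = A r_1^n + B r_2^n, but direct iteration is more reliable:
a_0 = 4, a_1 = 4, a_2 = -4, a_3 = -44, a_4 = -196, a_5 = -716.
So a_5 = -716.

-716


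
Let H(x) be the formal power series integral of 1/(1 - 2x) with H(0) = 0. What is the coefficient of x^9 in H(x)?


1/(1 - 2x) = sum_{k>=0} 2^k x^k. Integrating termwise with H(0) = 0:
H(x) = sum_{k>=0} 2^k x^(k+1) / (k+1) = sum_{m>=1} 2^(m-1) x^m / m.
For m = 9: 2^8/9 = 256/9 = 256/9.

256/9


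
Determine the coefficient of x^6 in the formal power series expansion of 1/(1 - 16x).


The geometric series identity gives 1/(1 - c x) = sum_{k>=0} c^k x^k, so the coefficient of x^k is c^k.
Here c = 16 and k = 6.
Computing: 16^6 = 16777216

16777216


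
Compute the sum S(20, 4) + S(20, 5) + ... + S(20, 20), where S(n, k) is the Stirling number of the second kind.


By definition, S(n, k) counts partitions of an n-set into exactly k nonempty blocks.
Computing row n = 20 for k = 4..20:
S(20, k): 45232115901, 749206090500, 4306078895384, 11143554045652, 15170932662679, 12011282644725, 5917584964655, 1900842429486, 411016633391, 61068660380, 6302524580, 452329200, 22350954, 741285, 15675, 190, 1
Sum = 51723577104638.

51723577104638


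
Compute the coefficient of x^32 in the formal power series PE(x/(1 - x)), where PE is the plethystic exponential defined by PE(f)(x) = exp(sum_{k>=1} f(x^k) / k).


For f(x) = x/(1 - x) we have
sum_{k>=1} f(x^k) / k = sum_{k>=1} (1/k) * x^k / (1 - x^k) = sum_{k, m >= 1} x^(k m) / k,
which after exponentiating simplifies to
PE(x/(1 - x)) = prod_{k>=1} 1 / (1 - x^k).
This is the generating function for the partition function p(n), so the coefficient of x^32 is p(32).
Computing p(32) by dynamic programming over parts 1, 2, ..., 32: p(32) = 8349.

8349


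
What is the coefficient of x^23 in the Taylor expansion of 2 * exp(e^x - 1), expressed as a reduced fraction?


exp(e^x - 1) = sum_{k>=0} Bell_k x^k / k!, where Bell_k is the k-th Bell number.
So the coefficient of x^23 is 2 * Bell_23 / 23!.
Computing: Bell_23 = 44152005855084346 and 23! = 25852016738884976640000, giving
2 * 44152005855084346/25852016738884976640000 = 22076002927542173/6463004184721244160000.

22076002927542173/6463004184721244160000


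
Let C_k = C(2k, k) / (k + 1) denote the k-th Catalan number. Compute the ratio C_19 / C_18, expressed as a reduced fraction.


Using C_k = (2k)! / (k! (k+1)!), the ratio C_{k+1}/C_k simplifies to
C_{k+1}/C_k = [(2k+2)! / ((k+1)! (k+2)!)] * [k! (k+1)! / (2k)!]
 = (2k+2)(2k+1) / ((k+1)(k+2)) = 2(2k+1) / (k+2).
For k = 18: 2(2*18 + 1) / (18 + 2) = 74/20 = 37/10.

37/10


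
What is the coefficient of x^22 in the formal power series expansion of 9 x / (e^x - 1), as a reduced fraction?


The exponential generating function for Bernoulli numbers is
x / (e^x - 1) = sum_{k>=0} B_k x^k / k!.
So the coefficient of x^22 in 9 x / (e^x - 1) is 9 B_22 / 22!.
Computing: B_22 = 854513/138, 22! = 1124000727777607680000, giving
9 * 854513/138 / 1124000727777607680000 = 77683/1566788893265756160000.

77683/1566788893265756160000


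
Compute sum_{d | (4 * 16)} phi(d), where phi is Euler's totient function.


First, 4 * 16 = 64. One classical identity is sum_{d | n} phi(d) = n (each k in [1, n] has a unique gcd with n, and among the k's with gcd(k, n) = n/d there are phi(d) of them). So the sum equals 64. We also verify directly:
Divisors of 64: 1, 2, 4, 8, 16, 32, 64.
phi values: 1, 1, 2, 4, 8, 16, 32.
Sum = 64.

64


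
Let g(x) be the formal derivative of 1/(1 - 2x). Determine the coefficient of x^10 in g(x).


Differentiate termwise: d/dx sum_{k>=0} 2^k x^k = sum_{k>=1} k 2^k x^(k-1) = sum_{j>=0} (j+1) 2^(j+1) x^j.
Equivalently, d/dx [1/(1 - 2x)] = 2/(1 - 2x)^2.
For j = 10: 11 * 2^11 = 11 * 2048 = 22528.

22528


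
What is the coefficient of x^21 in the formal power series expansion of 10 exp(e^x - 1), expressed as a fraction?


exp(e^x - 1) is the exponential generating function for the Bell numbers Bell_k: exp(e^x - 1) = sum_{k>=0} Bell_k x^k / k!.
So the coefficient of x^21 in 10 exp(e^x - 1) is 10 Bell_21 / 21!.
Computing: Bell_21 = 474869816156751 and 21! = 51090942171709440000, giving
10 * 474869816156751/51090942171709440000 = 158289938718917/1703031405723648000.

158289938718917/1703031405723648000


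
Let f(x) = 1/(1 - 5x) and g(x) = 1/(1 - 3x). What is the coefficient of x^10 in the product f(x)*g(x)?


The coefficient of x^n in f*g is the Cauchy product: sum_{k=0}^{n} a^k * b^(n-k).
With a=5, b=3, n=10:
sum_{k=0}^{10} 5^k * 3^(10-k)
= 24325489

24325489


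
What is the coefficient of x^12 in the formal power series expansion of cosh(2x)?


The Maclaurin series is cosh(t) = sum_{m>=0} t^(2m) / (2m)!, so substituting t = 2x, only even powers of x are nonzero, with coefficient of x^(2m) equal to 2^(2m) / (2m)!.
For x^12 the coefficient is 2^12/12! = 4096/479001600 = 4/467775.

4/467775


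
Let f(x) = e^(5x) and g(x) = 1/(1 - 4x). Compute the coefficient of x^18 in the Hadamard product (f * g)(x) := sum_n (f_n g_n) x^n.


Expanding: f_k = 5^k/k! (from e^(5x)) and g_k = 4^k (from 1/(1 - 4x)). So the Hadamard coefficient (f * g)_k = 5^k 4^k / k! = (20)^k / k!.
For k = 18: 20^18/18! = 262144000000000000000000/6402373705728000 = 32000000000000000/781539759.

32000000000000000/781539759


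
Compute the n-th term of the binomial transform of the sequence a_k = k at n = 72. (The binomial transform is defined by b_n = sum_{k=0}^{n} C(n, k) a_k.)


With a_k = k, b_n = sum_{k=0}^{n} C(n, k) k. Using k * C(n, k) = n * C(n-1, k-1) gives b_n = n * sum_{k>=1} C(n-1, k-1) = n * 2^(n-1).
For n = 72: 72 * 2^71 = 72 * 2361183241434822606848 = 170005193383307227693056.

170005193383307227693056


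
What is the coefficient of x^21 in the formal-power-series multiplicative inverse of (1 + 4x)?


The inverse is 1/(1 + 4x). Apply the geometric identity 1/(1 - y) = sum_{k>=0} y^k with y = -4x:
1/(1 + 4x) = sum_{k>=0} (-4)^k x^k.
So the coefficient of x^21 is (-4)^21 = -4398046511104.

-4398046511104


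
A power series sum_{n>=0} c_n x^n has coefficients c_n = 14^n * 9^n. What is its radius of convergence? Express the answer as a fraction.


By the root test (Cauchy-Hadamard), the radius is R = 1 / limsup_n |c_n|^(1/n).
Here |c_n|^(1/n) = (14^n * 9^n)^(1/n) = 14 * 9 = 126 for all n.
So R = 1/126 = 1/126.

1/126


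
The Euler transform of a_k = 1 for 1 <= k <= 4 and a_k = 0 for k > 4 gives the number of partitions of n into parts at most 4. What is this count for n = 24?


Partitions of 24 into parts at most 4:
Using generating function (1-x)^(-1)(1-x^2)^(-1)...(1-x^4)^(-1),
the coefficient of x^24 = 169

169


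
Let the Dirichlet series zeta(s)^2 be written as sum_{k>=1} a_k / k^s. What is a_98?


The Dirichlet convolution of the constant function 1 with itself gives (1 * 1)(k) = sum_{d | k} 1 = d(k), the number of positive divisors of k.
Since zeta(s) = sum_{k>=1} 1/k^s, we have zeta(s)^2 = sum_{k>=1} d(k)/k^s, so a_k = d(k).
For k = 98: the divisors are 1, 2, 7, 14, 49, 98.
Count = 6.

6


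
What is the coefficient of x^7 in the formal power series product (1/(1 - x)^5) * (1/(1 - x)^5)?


Combine the factors: (1/(1 - x)^5) * (1/(1 - x)^5) = 1/(1 - x)^10.
Then use 1/(1 - x)^r = sum_{k>=0} C(k + r - 1, r - 1) x^k with r = 10 and k = 7:
C(16, 9) = 11440.

11440


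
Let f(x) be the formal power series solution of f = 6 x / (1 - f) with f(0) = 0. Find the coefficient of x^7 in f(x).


Apply Lagrange inversion: f = 6 x * phi(f) with phi(t) = 1/(1 - t), so
[x^n] f = 6^n * (1/n) [t^(n-1)] phi(t)^n = 6^n * (1/n) [t^(n-1)] (1 - t)^(-n) = 6^n * (1/n) C(2n - 2, n - 1) = 6^n * C_{n-1}.
For n = 7: C_6 = C(12, 6) / 7 = 924/7 = 132.
With the 6^7 = 279936 factor, the coefficient is 279936 * 132 = 36951552.

36951552


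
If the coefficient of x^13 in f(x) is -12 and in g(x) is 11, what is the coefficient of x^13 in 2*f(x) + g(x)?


Scalar multiplication scales coefficients: 2 * -12 = -24.
Then add the g coefficient: -24 + 11
= -13

-13


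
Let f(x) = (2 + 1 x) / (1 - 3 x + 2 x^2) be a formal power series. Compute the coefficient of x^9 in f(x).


Write f(x) = sum_{k>=0} a_k x^k. Multiplying both sides by 1 - 3 x + 2 x^2 gives
(1 - 3 x + 2 x^2) sum_{k>=0} a_k x^k = 2 + 1 x.
Matching coefficients:
 x^0: a_0 = 2
 x^1: a_1 - 3 a_0 = 1  =>  a_1 = 3*2 + 1 = 7
 x^k (k >= 2): a_k = 3 a_{k-1} - 2 a_{k-2}.
Iterating: a_2 = 17, a_3 = 37, a_4 = 77, a_5 = 157, a_6 = 317, a_7 = 637, a_8 = 1277, a_9 = 2557.
So the coefficient of x^9 is 2557.

2557


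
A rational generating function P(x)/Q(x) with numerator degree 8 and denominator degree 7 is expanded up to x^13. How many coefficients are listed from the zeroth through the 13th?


Expanding up to x^13 gives the coefficients for x^0, x^1, ..., x^13.
That is 13 + 1 = 14 coefficients in total.

14


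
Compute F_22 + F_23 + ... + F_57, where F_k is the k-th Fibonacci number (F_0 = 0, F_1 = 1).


Use the identity sum_{k=0}^{N} F_k = F_{N+2} - 1 (which follows from F_{k+2} - F_{k+1} = F_k). Then
sum_{k=22}^{57} F_k = (F_{59} - 1) - (F_{23} - 1) = F_{59} - F_{23}.
Computing: F_{59} = 956722026041, F_{23} = 28657, so
Sum = 956722026041 - 28657 = 956721997384.

956721997384


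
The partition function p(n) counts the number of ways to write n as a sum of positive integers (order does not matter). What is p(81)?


Using the generating function prod_{k>=1} 1/(1-x^k), we compute p(81).
By dynamic programming over parts 1 through 81:
p(81) = 18004327

18004327


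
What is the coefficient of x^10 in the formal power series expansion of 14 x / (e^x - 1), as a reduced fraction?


The exponential generating function for Bernoulli numbers is
x / (e^x - 1) = sum_{k>=0} B_k x^k / k!.
So the coefficient of x^10 in 14 x / (e^x - 1) is 14 B_10 / 10!.
Computing: B_10 = 5/66, 10! = 3628800, giving
14 * 5/66 / 3628800 = 1/3421440.

1/3421440


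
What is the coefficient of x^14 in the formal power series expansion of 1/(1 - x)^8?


The negative binomial / multiset identity is
1/(1 - x)^r = sum_{k>=0} C(k + r - 1, r - 1) x^k.
Here r = 8 and k = 14, so the coefficient is
C(14 + 7, 7) = C(21, 7)
= 116280

116280


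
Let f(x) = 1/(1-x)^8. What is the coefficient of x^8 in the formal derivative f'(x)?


Differentiate: d/dx [ 1/(1-x)^r ] = r / (1-x)^(r+1).
Here r = 8, so f'(x) = 8 / (1-x)^9.
The expansion of 1/(1-x)^(r+1) has coefficient of x^n equal to C(n+r, r).
So the coefficient of x^8 in f'(x) is
8 * C(16, 8) = 8 * 12870 = 102960

102960


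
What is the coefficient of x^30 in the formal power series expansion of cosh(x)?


The Maclaurin series is cosh(t) = sum_{m>=0} t^(2m) / (2m)!, so substituting t = x, only even powers of x are nonzero, with coefficient of x^(2m) equal to 1 / (2m)!.
For x^30 the coefficient is 1/30! = 1/265252859812191058636308480000000 = 1/265252859812191058636308480000000.

1/265252859812191058636308480000000


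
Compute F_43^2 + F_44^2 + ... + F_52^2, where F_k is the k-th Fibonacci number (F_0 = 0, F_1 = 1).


There is a standard identity sum_{k=0}^{N} F_k^2 = F_N * F_{N+1} (proved inductively from the telescoping relation F_k^2 = F_k F_{k+1} - F_{k-1} F_k). Then
sum_{k=43}^{52} F_k^2 = F_52 F_53 - F_42 F_43.
Computing: F_52 = 32951280099, F_53 = 53316291173, F_42 = 267914296, F_43 = 433494437.
Sum = 32951280099 * 53316291173 - 267914296 * 433494437 = 1756723904924455494775.

1756723904924455494775


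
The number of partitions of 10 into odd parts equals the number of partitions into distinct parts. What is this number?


Computing partitions of 10 into odd parts (1, 3, 5, ...):
Using the generating function prod_{k>=0} 1/(1-x^(2k+1)),
the count is 10

10


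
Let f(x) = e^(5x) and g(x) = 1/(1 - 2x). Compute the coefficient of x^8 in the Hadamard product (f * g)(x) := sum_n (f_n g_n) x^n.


Expanding: f_k = 5^k/k! (from e^(5x)) and g_k = 2^k (from 1/(1 - 2x)). So the Hadamard coefficient (f * g)_k = 5^k 2^k / k! = (10)^k / k!.
For k = 8: 10^8/8! = 100000000/40320 = 156250/63.

156250/63


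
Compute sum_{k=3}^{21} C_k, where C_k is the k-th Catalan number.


C_3 through C_21: 5, 14, 42, 132, 429, 1430, 4862, 16796, 58786, 208012, 742900, 2674440, 9694845, 35357670, 129644790, 477638700, 1767263190, 6564120420, 24466267020
Sum = 5 + 14 + 42 + 132 + 429 + 1430 + 4862 + 16796 + 58786 + 208012 + 742900 + 2674440 + 9694845 + 35357670 + 129644790 + 477638700 + 1767263190 + 6564120420 + 24466267020
= 33453694483

33453694483


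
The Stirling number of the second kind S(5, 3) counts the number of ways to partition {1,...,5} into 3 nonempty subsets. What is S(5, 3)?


Using the explicit formula S(n,k) = (1/k!) sum_{j=0}^{k} (-1)^(k-j) C(k,j) j^n:
S(5, 3) = 25
Equivalently, S(n,k) is n! times the coefficient of x^n in the EGF (e^x - 1)^k / k!.

25


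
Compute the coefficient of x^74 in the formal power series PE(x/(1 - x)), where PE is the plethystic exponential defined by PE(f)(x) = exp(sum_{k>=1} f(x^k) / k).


For f(x) = x/(1 - x) we have
sum_{k>=1} f(x^k) / k = sum_{k>=1} (1/k) * x^k / (1 - x^k) = sum_{k, m >= 1} x^(k m) / k,
which after exponentiating simplifies to
PE(x/(1 - x)) = prod_{k>=1} 1 / (1 - x^k).
This is the generating function for the partition function p(n), so the coefficient of x^74 is p(74).
Computing p(74) by dynamic programming over parts 1, 2, ..., 74: p(74) = 7089500.

7089500


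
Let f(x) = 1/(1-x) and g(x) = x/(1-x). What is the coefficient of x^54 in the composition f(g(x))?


First simplify the composition: f(g(x)) = 1/(1 - x/(1-x)) = (1-x)/((1-x) - x) = (1-x)/(1-2x).
Now extract the coefficient. Write (1-x)/(1-2x) = 1/(1-2x) - x/(1-2x).
The coefficient of x^n in 1/(1-2x) is 2^n, and in x/(1-2x) is 2^(n-1) (for n >= 1).
So the coefficient of x^54 is 2^54 - 2^53 = 18014398509481984 - 9007199254740992 = 9007199254740992.

9007199254740992


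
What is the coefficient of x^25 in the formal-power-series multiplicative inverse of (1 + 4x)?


The inverse is 1/(1 + 4x). Apply the geometric identity 1/(1 - y) = sum_{k>=0} y^k with y = -4x:
1/(1 + 4x) = sum_{k>=0} (-4)^k x^k.
So the coefficient of x^25 is (-4)^25 = -1125899906842624.

-1125899906842624


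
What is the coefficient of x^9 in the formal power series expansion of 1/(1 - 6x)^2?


The general identity 1/(1 - c x)^r = sum_{k>=0} c^k C(k + r - 1, r - 1) x^k follows by substituting y = c x into 1/(1 - y)^r = sum_{k>=0} C(k + r - 1, r - 1) y^k.
For c = 6, r = 2, k = 9:
6^9 * C(10, 1) = 10077696 * 10 = 100776960.

100776960


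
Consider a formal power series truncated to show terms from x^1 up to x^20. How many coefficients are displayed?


From x^1 to x^20 inclusive, the count is 20 - 1 + 1 = 20.

20


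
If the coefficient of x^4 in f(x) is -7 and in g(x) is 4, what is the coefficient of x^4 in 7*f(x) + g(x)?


Scalar multiplication scales coefficients: 7 * -7 = -49.
Then add the g coefficient: -49 + 4
= -45

-45


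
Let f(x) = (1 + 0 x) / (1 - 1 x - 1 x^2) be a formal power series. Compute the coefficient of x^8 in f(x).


Write f(x) = sum_{k>=0} a_k x^k. Multiplying both sides by 1 - 1 x - 1 x^2 gives
(1 - 1 x - 1 x^2) sum_{k>=0} a_k x^k = 1 + 0 x.
Matching coefficients:
 x^0: a_0 = 1
 x^1: a_1 - 1 a_0 = 0  =>  a_1 = 1*1 + 0 = 1
 x^k (k >= 2): a_k = 1 a_{k-1} + 1 a_{k-2}.
Iterating: a_2 = 2, a_3 = 3, a_4 = 5, a_5 = 8, a_6 = 13, a_7 = 21, a_8 = 34.
So the coefficient of x^8 is 34.

34


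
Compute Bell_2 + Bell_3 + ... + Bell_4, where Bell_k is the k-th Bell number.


Recall Bell_k counts set partitions of a k-set (with Bell_0 = 1 by convention).
Bell_2 through Bell_4: 2, 5, 15
Sum = 2 + 5 + 15 = 22.

22


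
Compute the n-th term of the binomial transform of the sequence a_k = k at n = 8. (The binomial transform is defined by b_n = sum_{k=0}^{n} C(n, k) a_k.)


With a_k = k, b_n = sum_{k=0}^{n} C(n, k) k. Using k * C(n, k) = n * C(n-1, k-1) gives b_n = n * sum_{k>=1} C(n-1, k-1) = n * 2^(n-1).
For n = 8: 8 * 2^7 = 8 * 128 = 1024.

1024


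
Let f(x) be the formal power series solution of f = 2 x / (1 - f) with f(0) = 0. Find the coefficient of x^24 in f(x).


Apply Lagrange inversion: f = 2 x * phi(f) with phi(t) = 1/(1 - t), so
[x^n] f = 2^n * (1/n) [t^(n-1)] phi(t)^n = 2^n * (1/n) [t^(n-1)] (1 - t)^(-n) = 2^n * (1/n) C(2n - 2, n - 1) = 2^n * C_{n-1}.
For n = 24: C_23 = C(46, 23) / 24 = 8233430727600/24 = 343059613650.
With the 2^24 = 16777216 factor, the coefficient is 16777216 * 343059613650 = 5755585239082598400.

5755585239082598400


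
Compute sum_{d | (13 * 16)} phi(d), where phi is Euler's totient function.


First, 13 * 16 = 208. One classical identity is sum_{d | n} phi(d) = n (each k in [1, n] has a unique gcd with n, and among the k's with gcd(k, n) = n/d there are phi(d) of them). So the sum equals 208. We also verify directly:
Divisors of 208: 1, 2, 4, 8, 13, 16, 26, 52, 104, 208.
phi values: 1, 1, 2, 4, 12, 8, 12, 24, 48, 96.
Sum = 208.

208


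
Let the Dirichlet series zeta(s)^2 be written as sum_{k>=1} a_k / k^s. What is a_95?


The Dirichlet convolution of the constant function 1 with itself gives (1 * 1)(k) = sum_{d | k} 1 = d(k), the number of positive divisors of k.
Since zeta(s) = sum_{k>=1} 1/k^s, we have zeta(s)^2 = sum_{k>=1} d(k)/k^s, so a_k = d(k).
For k = 95: the divisors are 1, 5, 19, 95.
Count = 4.

4


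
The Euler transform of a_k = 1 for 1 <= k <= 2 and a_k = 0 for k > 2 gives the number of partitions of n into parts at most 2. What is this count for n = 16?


Partitions of 16 into parts at most 2:
Using generating function (1-x)^(-1)(1-x^2)^(-1),
the coefficient of x^16 = 9

9


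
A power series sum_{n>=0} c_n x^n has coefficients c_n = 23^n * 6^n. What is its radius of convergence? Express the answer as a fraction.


By the root test (Cauchy-Hadamard), the radius is R = 1 / limsup_n |c_n|^(1/n).
Here |c_n|^(1/n) = (23^n * 6^n)^(1/n) = 23 * 6 = 138 for all n.
So R = 1/138 = 1/138.

1/138


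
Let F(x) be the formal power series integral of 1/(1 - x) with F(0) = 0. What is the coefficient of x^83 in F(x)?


1/(1 - x) = sum_{k>=0} x^k. Integrating termwise and using F(0) = 0 gives
F(x) = sum_{k>=0} x^(k+1) / (k+1) = sum_{m>=1} x^m / m = -ln(1 - x).
So the coefficient of x^83 is 1/83 = 1/83.

1/83


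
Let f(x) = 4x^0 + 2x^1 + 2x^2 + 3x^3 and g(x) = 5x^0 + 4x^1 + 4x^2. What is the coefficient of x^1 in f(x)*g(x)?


Cauchy product at x^1:
4*4 + 2*5
= 26

26


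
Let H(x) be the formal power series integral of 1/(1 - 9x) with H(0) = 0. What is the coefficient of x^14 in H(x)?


1/(1 - 9x) = sum_{k>=0} 9^k x^k. Integrating termwise with H(0) = 0:
H(x) = sum_{k>=0} 9^k x^(k+1) / (k+1) = sum_{m>=1} 9^(m-1) x^m / m.
For m = 14: 9^13/14 = 2541865828329/14 = 2541865828329/14.

2541865828329/14


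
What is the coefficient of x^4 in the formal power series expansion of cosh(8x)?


The Maclaurin series is cosh(t) = sum_{m>=0} t^(2m) / (2m)!, so substituting t = 8x, only even powers of x are nonzero, with coefficient of x^(2m) equal to 8^(2m) / (2m)!.
For x^4 the coefficient is 8^4/4! = 4096/24 = 512/3.

512/3


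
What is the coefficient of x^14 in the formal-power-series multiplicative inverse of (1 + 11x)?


The inverse is 1/(1 + 11x). Apply the geometric identity 1/(1 - y) = sum_{k>=0} y^k with y = -11x:
1/(1 + 11x) = sum_{k>=0} (-11)^k x^k.
So the coefficient of x^14 is (-11)^14 = 379749833583241.

379749833583241


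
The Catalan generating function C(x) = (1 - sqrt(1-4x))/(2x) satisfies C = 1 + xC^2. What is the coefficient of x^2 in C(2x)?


Substituting x -> 2x scales the n-th coefficient by 2^n, so [x^2] C(2x) = 2^2 * C_2.
C_2 = C(2*2, 2)/(3) = 6/3 = 2.
So 2^2 * 2 = 4 * 2 = 8.

8


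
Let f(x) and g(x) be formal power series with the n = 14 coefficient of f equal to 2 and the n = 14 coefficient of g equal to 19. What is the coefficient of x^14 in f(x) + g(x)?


Addition of formal power series is termwise.
The coefficient of x^14 in f + g = 2 + 19
= 21

21


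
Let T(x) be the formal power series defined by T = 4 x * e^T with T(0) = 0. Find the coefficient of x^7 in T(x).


Apply the Lagrange inversion formula: if T = 4 x * phi(T) with phi(t) = e^t, then
[x^n] T = 4^n * (1/n) [t^(n-1)] phi(t)^n = 4^n * (1/n) [t^(n-1)] e^(n t) = 4^n * (1/n) * n^(n-1) / (n-1)! = 4^n * n^(n-1) / n!.
When c = 1 this is the Cayley count of rooted labeled trees on n vertices, divided by n!.
For n = 7: 4^7 * 7^6 / 7! = 16384 * 117649/5040 = 17210368/45.

17210368/45


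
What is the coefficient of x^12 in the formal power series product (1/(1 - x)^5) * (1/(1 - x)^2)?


Combine the factors: (1/(1 - x)^5) * (1/(1 - x)^2) = 1/(1 - x)^7.
Then use 1/(1 - x)^r = sum_{k>=0} C(k + r - 1, r - 1) x^k with r = 7 and k = 12:
C(18, 6) = 18564.

18564


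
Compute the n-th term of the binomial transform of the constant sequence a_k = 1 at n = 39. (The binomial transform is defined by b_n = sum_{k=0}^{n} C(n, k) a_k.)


With a_k = 1 for all k, b_n = sum_{k=0}^{n} C(n, k) = 2^n by the binomial theorem.
For n = 39: 2^39 = 549755813888.

549755813888


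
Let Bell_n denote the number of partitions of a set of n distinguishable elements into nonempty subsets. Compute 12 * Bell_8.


Bell_8 can be computed from the Bell triangle or from Dobinski's identity Bell_n = (1/e) * sum_{k>=0} k^n / k!.
Computing Bell_8 = 4140.
Then 12 * 4140 = 49680.

49680
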